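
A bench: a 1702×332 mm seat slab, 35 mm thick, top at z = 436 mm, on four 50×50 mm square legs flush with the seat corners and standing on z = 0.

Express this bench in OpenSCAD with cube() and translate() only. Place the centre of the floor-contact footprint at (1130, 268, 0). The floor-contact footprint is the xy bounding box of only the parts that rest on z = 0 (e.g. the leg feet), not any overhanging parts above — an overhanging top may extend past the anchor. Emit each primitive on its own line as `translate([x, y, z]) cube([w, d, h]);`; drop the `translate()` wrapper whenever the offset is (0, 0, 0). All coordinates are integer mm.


translate([279, 102, 401]) cube([1702, 332, 35]);
translate([279, 102, 0]) cube([50, 50, 401]);
translate([279, 384, 0]) cube([50, 50, 401]);
translate([1931, 102, 0]) cube([50, 50, 401]);
translate([1931, 384, 0]) cube([50, 50, 401]);


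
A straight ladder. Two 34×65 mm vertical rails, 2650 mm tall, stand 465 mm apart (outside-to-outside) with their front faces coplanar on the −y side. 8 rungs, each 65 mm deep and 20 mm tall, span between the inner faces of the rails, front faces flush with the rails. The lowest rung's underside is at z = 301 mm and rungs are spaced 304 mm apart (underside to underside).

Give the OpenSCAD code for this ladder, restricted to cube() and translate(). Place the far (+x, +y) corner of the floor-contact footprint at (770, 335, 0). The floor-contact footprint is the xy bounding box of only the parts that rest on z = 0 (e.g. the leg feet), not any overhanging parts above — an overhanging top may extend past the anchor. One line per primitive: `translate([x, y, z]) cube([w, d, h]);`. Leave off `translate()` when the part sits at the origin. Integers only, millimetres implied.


// rung span = 465 - 2*34 = 397
// rung[k] z = 301 + k*304
translate([305, 270, 0]) cube([34, 65, 2650]);
translate([736, 270, 0]) cube([34, 65, 2650]);
translate([339, 270, 301]) cube([397, 65, 20]);
translate([339, 270, 605]) cube([397, 65, 20]);
translate([339, 270, 909]) cube([397, 65, 20]);
translate([339, 270, 1213]) cube([397, 65, 20]);
translate([339, 270, 1517]) cube([397, 65, 20]);
translate([339, 270, 1821]) cube([397, 65, 20]);
translate([339, 270, 2125]) cube([397, 65, 20]);
translate([339, 270, 2429]) cube([397, 65, 20]);


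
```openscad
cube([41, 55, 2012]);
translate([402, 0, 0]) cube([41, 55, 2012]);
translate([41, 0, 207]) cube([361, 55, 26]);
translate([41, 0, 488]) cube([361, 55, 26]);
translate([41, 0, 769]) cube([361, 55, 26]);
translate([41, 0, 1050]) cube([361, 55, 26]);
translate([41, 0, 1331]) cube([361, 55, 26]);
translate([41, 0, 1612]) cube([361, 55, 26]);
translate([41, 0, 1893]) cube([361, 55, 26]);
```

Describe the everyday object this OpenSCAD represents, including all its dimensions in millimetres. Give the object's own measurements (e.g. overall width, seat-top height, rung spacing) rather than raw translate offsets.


A straight ladder. Two 41×55 mm vertical rails, 2012 mm tall, stand 443 mm apart (outside-to-outside) with their front faces coplanar on the −y side. 7 rungs, each 55 mm deep and 26 mm tall, span between the inner faces of the rails, front faces flush with the rails. The lowest rung's underside is at z = 207 mm and rungs are spaced 281 mm apart (underside to underside).


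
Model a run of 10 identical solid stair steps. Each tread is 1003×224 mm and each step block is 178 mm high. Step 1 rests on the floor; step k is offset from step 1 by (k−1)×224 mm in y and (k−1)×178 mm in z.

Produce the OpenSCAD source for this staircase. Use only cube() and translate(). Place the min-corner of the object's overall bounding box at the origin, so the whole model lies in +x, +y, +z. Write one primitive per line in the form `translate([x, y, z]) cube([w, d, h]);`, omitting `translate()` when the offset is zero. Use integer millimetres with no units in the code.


cube([1003, 224, 178]);
translate([0, 224, 178]) cube([1003, 224, 178]);
translate([0, 448, 356]) cube([1003, 224, 178]);
translate([0, 672, 534]) cube([1003, 224, 178]);
translate([0, 896, 712]) cube([1003, 224, 178]);
translate([0, 1120, 890]) cube([1003, 224, 178]);
translate([0, 1344, 1068]) cube([1003, 224, 178]);
translate([0, 1568, 1246]) cube([1003, 224, 178]);
translate([0, 1792, 1424]) cube([1003, 224, 178]);
translate([0, 2016, 1602]) cube([1003, 224, 178]);


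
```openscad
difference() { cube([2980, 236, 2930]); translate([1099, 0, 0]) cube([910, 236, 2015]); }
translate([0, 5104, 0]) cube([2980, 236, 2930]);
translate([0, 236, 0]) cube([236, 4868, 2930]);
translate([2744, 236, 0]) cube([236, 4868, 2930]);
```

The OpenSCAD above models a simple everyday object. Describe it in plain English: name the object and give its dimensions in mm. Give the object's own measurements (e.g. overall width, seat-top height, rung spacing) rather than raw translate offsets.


A single room: four walls, each 2930 mm tall and 236 mm thick, enclosing an outside footprint 2980×5340 mm (x × y), no floor or roof. The front and back walls (−y and +y sides) run the full x-width; the side walls fit between their inner faces. A door opening 910 mm wide and 2015 mm tall is cut through the front wall from the floor up, its −x edge 1099 mm from the wall's −x end.


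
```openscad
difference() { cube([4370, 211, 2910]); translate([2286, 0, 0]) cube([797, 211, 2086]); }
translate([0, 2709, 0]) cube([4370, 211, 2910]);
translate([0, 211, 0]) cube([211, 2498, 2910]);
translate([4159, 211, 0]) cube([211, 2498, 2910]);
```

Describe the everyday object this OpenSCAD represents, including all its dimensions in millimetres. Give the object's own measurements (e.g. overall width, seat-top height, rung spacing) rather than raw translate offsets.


A single room: four walls, each 2910 mm tall and 211 mm thick, enclosing an outside footprint 4370×2920 mm (x × y), no floor or roof. The front and back walls (−y and +y sides) run the full x-width; the side walls fit between their inner faces. A door opening 797 mm wide and 2086 mm tall is cut through the front wall from the floor up, its −x edge 2286 mm from the wall's −x end.


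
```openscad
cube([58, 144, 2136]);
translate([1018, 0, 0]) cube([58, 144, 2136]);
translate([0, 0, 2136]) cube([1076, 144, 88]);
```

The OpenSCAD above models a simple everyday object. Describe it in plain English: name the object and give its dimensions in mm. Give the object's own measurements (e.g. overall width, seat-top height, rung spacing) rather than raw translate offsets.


A door frame. The clear opening is 960 mm wide and 2136 mm high. Two 58 mm wide jambs, 144 mm deep, stand either side of the opening from the floor to the top of the opening. A 88 mm thick head sits across the top of both jambs, spanning the full outside width of the frame.


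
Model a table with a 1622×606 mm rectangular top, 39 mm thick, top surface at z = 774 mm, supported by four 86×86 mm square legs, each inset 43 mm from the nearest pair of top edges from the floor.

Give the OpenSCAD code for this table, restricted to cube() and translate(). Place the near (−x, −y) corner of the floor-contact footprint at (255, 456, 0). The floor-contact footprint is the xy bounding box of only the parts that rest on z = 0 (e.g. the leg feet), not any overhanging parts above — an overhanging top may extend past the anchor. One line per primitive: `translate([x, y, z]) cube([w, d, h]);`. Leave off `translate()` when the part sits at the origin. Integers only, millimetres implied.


translate([212, 413, 735]) cube([1622, 606, 39]);
translate([255, 456, 0]) cube([86, 86, 735]);
translate([1705, 456, 0]) cube([86, 86, 735]);
translate([255, 890, 0]) cube([86, 86, 735]);
translate([1705, 890, 0]) cube([86, 86, 735]);


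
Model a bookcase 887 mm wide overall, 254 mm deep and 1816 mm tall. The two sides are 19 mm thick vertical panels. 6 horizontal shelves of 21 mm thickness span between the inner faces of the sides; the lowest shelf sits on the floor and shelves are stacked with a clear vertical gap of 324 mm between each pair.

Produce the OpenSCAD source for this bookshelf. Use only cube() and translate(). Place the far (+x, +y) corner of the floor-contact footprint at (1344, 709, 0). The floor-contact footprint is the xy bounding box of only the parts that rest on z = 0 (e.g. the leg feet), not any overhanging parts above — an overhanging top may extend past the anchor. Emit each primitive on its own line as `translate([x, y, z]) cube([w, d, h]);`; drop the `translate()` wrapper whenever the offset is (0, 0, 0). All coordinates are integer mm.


translate([457, 455, 0]) cube([19, 254, 1816]);
translate([1325, 455, 0]) cube([19, 254, 1816]);
translate([476, 455, 0]) cube([849, 254, 21]);
translate([476, 455, 345]) cube([849, 254, 21]);
translate([476, 455, 690]) cube([849, 254, 21]);
translate([476, 455, 1035]) cube([849, 254, 21]);
translate([476, 455, 1380]) cube([849, 254, 21]);
translate([476, 455, 1725]) cube([849, 254, 21]);


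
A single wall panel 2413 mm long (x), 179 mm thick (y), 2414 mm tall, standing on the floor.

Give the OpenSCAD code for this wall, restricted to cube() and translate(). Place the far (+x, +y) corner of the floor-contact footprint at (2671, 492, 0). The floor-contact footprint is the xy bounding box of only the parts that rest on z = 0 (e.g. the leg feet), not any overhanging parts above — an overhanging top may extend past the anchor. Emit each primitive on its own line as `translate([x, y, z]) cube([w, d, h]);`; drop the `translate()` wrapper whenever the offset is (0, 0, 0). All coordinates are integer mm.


translate([258, 313, 0]) cube([2413, 179, 2414]);


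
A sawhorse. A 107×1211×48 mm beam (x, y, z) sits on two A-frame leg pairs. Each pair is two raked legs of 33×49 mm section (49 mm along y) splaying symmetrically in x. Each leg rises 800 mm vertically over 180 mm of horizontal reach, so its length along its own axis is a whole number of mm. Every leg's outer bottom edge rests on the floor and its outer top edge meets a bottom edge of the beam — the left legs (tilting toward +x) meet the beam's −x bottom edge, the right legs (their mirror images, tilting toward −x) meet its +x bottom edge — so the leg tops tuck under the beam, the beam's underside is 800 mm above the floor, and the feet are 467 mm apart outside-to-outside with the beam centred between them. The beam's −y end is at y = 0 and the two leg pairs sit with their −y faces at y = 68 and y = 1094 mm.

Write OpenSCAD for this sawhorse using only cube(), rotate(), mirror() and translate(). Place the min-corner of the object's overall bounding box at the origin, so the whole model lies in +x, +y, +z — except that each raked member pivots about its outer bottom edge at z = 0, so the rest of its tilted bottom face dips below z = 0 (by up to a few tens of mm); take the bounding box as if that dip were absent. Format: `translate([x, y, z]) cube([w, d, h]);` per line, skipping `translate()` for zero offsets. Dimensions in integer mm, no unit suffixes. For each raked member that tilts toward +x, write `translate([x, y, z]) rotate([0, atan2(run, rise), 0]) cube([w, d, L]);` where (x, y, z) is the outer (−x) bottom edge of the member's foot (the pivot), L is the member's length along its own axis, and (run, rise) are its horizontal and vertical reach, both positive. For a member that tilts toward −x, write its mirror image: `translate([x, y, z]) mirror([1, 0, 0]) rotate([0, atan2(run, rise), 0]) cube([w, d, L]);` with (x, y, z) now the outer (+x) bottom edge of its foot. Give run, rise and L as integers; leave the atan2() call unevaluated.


// leg length = √(180² + 800²) = 820
// right-leg outer foot x = 2·180 + 107 = 467
// beam min-corner = (180, 0, 800)
translate([180, 0, 800]) cube([107, 1211, 48]);
translate([0, 68, 0]) rotate([0, atan2(180, 800), 0]) cube([33, 49, 820]);
translate([467, 68, 0]) mirror([1, 0, 0]) rotate([0, atan2(180, 800), 0]) cube([33, 49, 820]);
translate([0, 1094, 0]) rotate([0, atan2(180, 800), 0]) cube([33, 49, 820]);
translate([467, 1094, 0]) mirror([1, 0, 0]) rotate([0, atan2(180, 800), 0]) cube([33, 49, 820]);


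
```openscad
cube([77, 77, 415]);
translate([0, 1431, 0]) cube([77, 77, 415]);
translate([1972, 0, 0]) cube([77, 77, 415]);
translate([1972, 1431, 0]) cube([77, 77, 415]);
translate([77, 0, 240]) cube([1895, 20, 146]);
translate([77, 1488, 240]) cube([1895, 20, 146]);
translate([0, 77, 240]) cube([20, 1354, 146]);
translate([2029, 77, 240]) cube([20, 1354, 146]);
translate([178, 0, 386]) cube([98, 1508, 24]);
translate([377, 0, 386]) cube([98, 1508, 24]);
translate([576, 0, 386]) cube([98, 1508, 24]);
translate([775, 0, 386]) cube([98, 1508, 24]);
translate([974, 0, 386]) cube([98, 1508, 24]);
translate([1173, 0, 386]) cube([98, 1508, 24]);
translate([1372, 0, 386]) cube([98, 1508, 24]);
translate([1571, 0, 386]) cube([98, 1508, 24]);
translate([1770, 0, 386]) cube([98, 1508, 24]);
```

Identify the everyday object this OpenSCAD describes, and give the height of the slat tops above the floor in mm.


A bed frame. The slat-top height is 410 mm.

Four posts, four rails, and a row of slats — a bed frame. Slats sit on the rails at z = 240 + 146 = 386; with slat thickness 24, the top is 410 mm.


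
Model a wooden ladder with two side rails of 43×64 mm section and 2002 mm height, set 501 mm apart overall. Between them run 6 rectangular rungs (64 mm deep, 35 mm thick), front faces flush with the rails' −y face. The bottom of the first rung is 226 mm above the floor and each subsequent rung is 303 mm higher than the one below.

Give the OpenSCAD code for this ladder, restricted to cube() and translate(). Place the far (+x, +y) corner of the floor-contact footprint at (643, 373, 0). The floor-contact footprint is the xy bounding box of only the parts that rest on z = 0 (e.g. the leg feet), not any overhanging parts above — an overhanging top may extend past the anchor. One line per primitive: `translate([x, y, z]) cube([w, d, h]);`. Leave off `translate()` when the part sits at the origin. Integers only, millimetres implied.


translate([142, 309, 0]) cube([43, 64, 2002]);
translate([600, 309, 0]) cube([43, 64, 2002]);
translate([185, 309, 226]) cube([415, 64, 35]);
translate([185, 309, 529]) cube([415, 64, 35]);
translate([185, 309, 832]) cube([415, 64, 35]);
translate([185, 309, 1135]) cube([415, 64, 35]);
translate([185, 309, 1438]) cube([415, 64, 35]);
translate([185, 309, 1741]) cube([415, 64, 35]);


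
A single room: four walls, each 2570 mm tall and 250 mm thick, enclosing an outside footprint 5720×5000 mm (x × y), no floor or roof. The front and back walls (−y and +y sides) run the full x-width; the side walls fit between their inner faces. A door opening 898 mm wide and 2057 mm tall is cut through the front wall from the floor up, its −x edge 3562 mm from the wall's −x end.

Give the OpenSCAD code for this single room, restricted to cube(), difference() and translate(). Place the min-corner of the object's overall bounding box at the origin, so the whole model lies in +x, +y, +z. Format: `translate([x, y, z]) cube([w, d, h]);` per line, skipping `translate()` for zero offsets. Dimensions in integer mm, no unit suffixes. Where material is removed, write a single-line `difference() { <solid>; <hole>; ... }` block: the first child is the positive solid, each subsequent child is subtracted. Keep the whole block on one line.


difference() { cube([5720, 250, 2570]); translate([3562, 0, 0]) cube([898, 250, 2057]); }
translate([0, 4750, 0]) cube([5720, 250, 2570]);
translate([0, 250, 0]) cube([250, 4500, 2570]);
translate([5470, 250, 0]) cube([250, 4500, 2570]);


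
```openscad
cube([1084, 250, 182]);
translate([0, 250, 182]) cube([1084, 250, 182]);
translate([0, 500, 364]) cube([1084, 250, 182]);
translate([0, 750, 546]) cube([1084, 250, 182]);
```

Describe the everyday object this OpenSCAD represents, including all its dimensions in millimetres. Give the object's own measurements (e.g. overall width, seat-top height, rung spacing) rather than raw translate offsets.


A straight staircase of 4 solid steps. Each step is 1084 mm wide (x), 250 mm deep (y, the going) and 182 mm tall (the rise). The first step rests on the floor; each subsequent step sits one going further in +y and one rise higher in +z, directly behind and above the previous step with no overlap.


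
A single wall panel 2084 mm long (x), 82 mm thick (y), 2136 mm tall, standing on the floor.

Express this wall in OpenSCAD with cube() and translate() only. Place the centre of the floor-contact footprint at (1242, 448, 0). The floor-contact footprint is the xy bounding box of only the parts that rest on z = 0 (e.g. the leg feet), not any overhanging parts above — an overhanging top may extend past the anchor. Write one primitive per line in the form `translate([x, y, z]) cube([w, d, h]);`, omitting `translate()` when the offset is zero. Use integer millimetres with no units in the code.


translate([200, 407, 0]) cube([2084, 82, 2136]);


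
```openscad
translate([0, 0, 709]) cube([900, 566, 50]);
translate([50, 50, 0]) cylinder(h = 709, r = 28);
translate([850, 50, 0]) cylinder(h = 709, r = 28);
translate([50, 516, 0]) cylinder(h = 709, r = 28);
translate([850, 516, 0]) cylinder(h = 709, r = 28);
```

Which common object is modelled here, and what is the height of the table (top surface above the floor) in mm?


A table. The table height is 759 mm.

A 900×566×50 slab sits at z = 709 on four Ø56 mm round legs — a table. The top surface is at 709 + 50 = 759 mm.


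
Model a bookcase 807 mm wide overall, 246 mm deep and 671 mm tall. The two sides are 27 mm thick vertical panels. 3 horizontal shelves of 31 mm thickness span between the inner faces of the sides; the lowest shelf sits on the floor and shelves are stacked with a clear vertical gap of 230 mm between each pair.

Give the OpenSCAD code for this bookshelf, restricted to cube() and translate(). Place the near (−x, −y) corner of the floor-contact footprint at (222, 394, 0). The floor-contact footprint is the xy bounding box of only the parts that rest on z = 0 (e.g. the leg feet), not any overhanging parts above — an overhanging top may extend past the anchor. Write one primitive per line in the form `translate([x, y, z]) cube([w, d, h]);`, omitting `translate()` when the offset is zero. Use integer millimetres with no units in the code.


translate([222, 394, 0]) cube([27, 246, 671]);
translate([1002, 394, 0]) cube([27, 246, 671]);
translate([249, 394, 0]) cube([753, 246, 31]);
translate([249, 394, 261]) cube([753, 246, 31]);
translate([249, 394, 522]) cube([753, 246, 31]);


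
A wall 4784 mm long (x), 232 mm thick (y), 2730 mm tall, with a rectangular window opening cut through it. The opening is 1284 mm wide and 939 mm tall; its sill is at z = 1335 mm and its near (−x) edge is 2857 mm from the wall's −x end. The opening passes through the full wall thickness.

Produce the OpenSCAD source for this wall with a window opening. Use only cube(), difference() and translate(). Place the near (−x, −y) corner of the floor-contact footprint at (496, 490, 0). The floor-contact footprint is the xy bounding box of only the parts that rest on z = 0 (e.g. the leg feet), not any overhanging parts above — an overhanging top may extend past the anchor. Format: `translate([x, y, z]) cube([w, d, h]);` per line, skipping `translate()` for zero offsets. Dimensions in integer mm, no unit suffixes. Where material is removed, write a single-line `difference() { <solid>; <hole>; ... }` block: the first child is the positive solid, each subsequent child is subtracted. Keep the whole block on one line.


difference() { translate([496, 490, 0]) cube([4784, 232, 2730]); translate([3353, 490, 1335]) cube([1284, 232, 939]); }


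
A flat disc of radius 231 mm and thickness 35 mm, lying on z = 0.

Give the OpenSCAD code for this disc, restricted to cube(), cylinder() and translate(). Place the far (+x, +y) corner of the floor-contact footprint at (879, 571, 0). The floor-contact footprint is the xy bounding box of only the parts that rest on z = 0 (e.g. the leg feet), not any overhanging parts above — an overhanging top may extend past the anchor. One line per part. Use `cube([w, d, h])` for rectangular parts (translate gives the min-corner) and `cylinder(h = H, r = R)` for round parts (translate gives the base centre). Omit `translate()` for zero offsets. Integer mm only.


translate([648, 340, 0]) cylinder(h = 35, r = 231);


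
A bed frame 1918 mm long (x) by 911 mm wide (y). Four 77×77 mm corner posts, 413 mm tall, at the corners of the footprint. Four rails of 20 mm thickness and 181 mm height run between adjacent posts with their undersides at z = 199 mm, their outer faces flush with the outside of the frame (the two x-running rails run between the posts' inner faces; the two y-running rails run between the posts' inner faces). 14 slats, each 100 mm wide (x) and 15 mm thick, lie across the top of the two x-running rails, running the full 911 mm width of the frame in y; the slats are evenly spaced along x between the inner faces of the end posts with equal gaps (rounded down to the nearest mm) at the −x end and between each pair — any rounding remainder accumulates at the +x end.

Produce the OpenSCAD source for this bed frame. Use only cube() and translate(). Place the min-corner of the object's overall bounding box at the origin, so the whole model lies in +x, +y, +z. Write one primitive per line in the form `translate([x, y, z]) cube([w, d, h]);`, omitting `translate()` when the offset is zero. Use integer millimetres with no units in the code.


// slat z = rail_z + rail_h = 199 + 181 = 380
// slat gap = ⌊(1764 − 14·100) / 15⌋ = 24
cube([77, 77, 413]);
translate([0, 834, 0]) cube([77, 77, 413]);
translate([1841, 0, 0]) cube([77, 77, 413]);
translate([1841, 834, 0]) cube([77, 77, 413]);
translate([77, 0, 199]) cube([1764, 20, 181]);
translate([77, 891, 199]) cube([1764, 20, 181]);
translate([0, 77, 199]) cube([20, 757, 181]);
translate([1898, 77, 199]) cube([20, 757, 181]);
translate([101, 0, 380]) cube([100, 911, 15]);
translate([225, 0, 380]) cube([100, 911, 15]);
translate([349, 0, 380]) cube([100, 911, 15]);
translate([473, 0, 380]) cube([100, 911, 15]);
translate([597, 0, 380]) cube([100, 911, 15]);
translate([721, 0, 380]) cube([100, 911, 15]);
translate([845, 0, 380]) cube([100, 911, 15]);
translate([969, 0, 380]) cube([100, 911, 15]);
translate([1093, 0, 380]) cube([100, 911, 15]);
translate([1217, 0, 380]) cube([100, 911, 15]);
translate([1341, 0, 380]) cube([100, 911, 15]);
translate([1465, 0, 380]) cube([100, 911, 15]);
translate([1589, 0, 380]) cube([100, 911, 15]);
translate([1713, 0, 380]) cube([100, 911, 15]);


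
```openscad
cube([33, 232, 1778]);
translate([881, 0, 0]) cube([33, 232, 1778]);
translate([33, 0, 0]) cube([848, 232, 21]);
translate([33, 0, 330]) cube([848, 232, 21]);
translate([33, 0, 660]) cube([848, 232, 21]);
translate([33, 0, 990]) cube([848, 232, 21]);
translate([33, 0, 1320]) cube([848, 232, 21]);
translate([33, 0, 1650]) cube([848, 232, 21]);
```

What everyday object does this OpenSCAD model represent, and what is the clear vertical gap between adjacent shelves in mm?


A bookshelf. The clear shelf gap is 309 mm.

Two tall side panels with 6 horizontal boards between them — a bookshelf. The first two shelf undersides are at z = 0 and z = 330; with shelf thickness 21, the clear gap is 330 − 0 − 21 = 309 mm.


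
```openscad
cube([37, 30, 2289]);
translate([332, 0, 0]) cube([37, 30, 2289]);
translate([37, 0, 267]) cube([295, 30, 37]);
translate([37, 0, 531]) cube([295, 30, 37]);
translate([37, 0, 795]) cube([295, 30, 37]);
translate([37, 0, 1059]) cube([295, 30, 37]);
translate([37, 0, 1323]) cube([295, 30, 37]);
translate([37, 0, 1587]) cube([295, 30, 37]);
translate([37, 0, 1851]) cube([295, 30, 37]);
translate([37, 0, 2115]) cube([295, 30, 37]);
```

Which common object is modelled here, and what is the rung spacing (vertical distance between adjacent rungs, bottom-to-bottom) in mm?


A ladder. The rung spacing is 264 mm.

Two tall 37×30 posts with 8 short bars between them — a ladder. Adjacent rungs sit at z = 267 and z = 531, so the spacing is 531 − 267 = 264 mm.


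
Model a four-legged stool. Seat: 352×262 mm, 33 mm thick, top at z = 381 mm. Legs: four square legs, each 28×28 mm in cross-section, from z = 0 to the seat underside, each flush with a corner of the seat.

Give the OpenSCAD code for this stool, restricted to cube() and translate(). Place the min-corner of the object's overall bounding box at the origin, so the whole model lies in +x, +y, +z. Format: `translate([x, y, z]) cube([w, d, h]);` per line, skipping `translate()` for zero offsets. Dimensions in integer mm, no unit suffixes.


translate([0, 0, 348]) cube([352, 262, 33]);
cube([28, 28, 348]);
translate([324, 0, 0]) cube([28, 28, 348]);
translate([0, 234, 0]) cube([28, 28, 348]);
translate([324, 234, 0]) cube([28, 28, 348]);


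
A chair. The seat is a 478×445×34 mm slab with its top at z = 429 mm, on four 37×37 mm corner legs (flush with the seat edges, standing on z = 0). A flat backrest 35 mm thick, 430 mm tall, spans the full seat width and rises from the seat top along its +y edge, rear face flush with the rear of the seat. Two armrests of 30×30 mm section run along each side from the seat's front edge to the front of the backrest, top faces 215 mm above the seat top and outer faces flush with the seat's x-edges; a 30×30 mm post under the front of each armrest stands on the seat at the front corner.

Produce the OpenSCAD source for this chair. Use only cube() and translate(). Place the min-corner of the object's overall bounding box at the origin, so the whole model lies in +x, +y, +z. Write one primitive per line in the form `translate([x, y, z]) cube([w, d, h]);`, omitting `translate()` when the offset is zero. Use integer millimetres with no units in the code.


// leg_h = 429 - 34 = 395
// arm post h = 215 - 30 = 185
translate([0, 0, 395]) cube([478, 445, 34]);
cube([37, 37, 395]);
translate([441, 0, 0]) cube([37, 37, 395]);
translate([0, 408, 0]) cube([37, 37, 395]);
translate([441, 408, 0]) cube([37, 37, 395]);
translate([0, 410, 429]) cube([478, 35, 430]);
translate([0, 0, 614]) cube([30, 410, 30]);
translate([448, 0, 614]) cube([30, 410, 30]);
translate([0, 0, 429]) cube([30, 30, 185]);
translate([448, 0, 429]) cube([30, 30, 185]);


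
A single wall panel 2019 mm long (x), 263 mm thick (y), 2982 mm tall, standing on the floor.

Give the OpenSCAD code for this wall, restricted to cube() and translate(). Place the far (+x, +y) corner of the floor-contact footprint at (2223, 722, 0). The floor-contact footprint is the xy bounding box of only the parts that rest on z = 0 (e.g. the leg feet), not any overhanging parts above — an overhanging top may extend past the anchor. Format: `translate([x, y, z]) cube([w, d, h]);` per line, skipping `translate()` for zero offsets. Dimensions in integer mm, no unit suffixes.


translate([204, 459, 0]) cube([2019, 263, 2982]);


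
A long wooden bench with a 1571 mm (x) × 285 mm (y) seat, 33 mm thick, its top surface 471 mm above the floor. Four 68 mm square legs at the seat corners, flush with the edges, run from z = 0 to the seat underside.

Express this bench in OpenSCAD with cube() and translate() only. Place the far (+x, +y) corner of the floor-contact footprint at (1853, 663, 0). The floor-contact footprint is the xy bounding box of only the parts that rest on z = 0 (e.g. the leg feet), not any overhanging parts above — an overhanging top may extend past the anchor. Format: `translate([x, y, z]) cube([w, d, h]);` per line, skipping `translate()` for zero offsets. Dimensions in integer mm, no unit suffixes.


translate([282, 378, 438]) cube([1571, 285, 33]);
translate([282, 378, 0]) cube([68, 68, 438]);
translate([282, 595, 0]) cube([68, 68, 438]);
translate([1785, 378, 0]) cube([68, 68, 438]);
translate([1785, 595, 0]) cube([68, 68, 438]);


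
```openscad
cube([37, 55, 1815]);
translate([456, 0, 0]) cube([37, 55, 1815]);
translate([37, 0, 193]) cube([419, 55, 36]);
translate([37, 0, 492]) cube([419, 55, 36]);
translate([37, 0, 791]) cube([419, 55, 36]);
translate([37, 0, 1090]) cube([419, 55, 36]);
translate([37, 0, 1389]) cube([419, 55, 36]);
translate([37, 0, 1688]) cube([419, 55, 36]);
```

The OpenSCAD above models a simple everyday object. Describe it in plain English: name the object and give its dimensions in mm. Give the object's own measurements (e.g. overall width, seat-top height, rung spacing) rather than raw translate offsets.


A straight ladder. Two 37×55 mm vertical rails, 1815 mm tall, stand 493 mm apart (outside-to-outside) with their front faces coplanar on the −y side. 6 rungs, each 55 mm deep and 36 mm tall, span between the inner faces of the rails, front faces flush with the rails. The lowest rung's underside is at z = 193 mm and rungs are spaced 299 mm apart (underside to underside).


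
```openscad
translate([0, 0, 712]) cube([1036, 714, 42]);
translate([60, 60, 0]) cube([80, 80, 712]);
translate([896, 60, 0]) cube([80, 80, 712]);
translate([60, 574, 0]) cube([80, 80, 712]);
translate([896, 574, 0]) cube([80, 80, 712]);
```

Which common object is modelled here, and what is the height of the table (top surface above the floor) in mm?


A table. The table height is 754 mm.

A 1036×714×42 slab sits at z = 712 on four 80 mm square posts — a table. The top surface is at 712 + 42 = 754 mm.


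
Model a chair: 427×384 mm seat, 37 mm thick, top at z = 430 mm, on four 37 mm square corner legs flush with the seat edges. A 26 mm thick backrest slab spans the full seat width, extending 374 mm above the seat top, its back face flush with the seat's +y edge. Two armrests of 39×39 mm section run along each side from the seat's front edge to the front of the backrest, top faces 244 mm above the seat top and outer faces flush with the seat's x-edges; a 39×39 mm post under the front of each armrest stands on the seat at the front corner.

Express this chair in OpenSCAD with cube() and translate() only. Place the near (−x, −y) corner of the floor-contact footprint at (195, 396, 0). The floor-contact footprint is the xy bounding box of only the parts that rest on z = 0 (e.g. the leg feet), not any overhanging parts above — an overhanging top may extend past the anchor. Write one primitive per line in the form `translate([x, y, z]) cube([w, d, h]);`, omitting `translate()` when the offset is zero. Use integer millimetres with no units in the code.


translate([195, 396, 393]) cube([427, 384, 37]);
translate([195, 396, 0]) cube([37, 37, 393]);
translate([585, 396, 0]) cube([37, 37, 393]);
translate([195, 743, 0]) cube([37, 37, 393]);
translate([585, 743, 0]) cube([37, 37, 393]);
translate([195, 754, 430]) cube([427, 26, 374]);
translate([195, 396, 635]) cube([39, 358, 39]);
translate([583, 396, 635]) cube([39, 358, 39]);
translate([195, 396, 430]) cube([39, 39, 205]);
translate([583, 396, 430]) cube([39, 39, 205]);


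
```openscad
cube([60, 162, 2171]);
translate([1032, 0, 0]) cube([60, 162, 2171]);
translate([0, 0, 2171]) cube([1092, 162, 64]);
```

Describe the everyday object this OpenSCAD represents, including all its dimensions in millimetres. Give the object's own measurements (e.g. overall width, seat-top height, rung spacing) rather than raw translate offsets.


A door frame. The clear opening is 972 mm wide and 2171 mm high. Two 60 mm wide jambs, 162 mm deep, stand either side of the opening from the floor to the top of the opening. A 64 mm thick head sits across the top of both jambs, spanning the full outside width of the frame.


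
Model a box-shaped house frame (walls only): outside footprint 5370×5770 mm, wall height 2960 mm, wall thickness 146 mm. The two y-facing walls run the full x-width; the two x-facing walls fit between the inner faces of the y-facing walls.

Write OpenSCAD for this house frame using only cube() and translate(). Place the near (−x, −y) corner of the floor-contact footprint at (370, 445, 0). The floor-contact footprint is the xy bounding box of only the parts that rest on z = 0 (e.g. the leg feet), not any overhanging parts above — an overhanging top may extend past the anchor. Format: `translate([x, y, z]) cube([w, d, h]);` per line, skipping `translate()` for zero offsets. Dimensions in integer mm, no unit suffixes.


translate([370, 445, 0]) cube([5370, 146, 2960]);
translate([370, 6069, 0]) cube([5370, 146, 2960]);
translate([370, 591, 0]) cube([146, 5478, 2960]);
translate([5594, 591, 0]) cube([146, 5478, 2960]);


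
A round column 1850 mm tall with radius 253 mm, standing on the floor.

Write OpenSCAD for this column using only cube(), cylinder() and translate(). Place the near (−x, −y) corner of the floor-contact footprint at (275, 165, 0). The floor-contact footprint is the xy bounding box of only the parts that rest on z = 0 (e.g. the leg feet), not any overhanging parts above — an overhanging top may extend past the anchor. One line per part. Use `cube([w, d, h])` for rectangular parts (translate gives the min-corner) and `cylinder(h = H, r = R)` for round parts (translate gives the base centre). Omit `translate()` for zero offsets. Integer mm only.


translate([528, 418, 0]) cylinder(h = 1850, r = 253);


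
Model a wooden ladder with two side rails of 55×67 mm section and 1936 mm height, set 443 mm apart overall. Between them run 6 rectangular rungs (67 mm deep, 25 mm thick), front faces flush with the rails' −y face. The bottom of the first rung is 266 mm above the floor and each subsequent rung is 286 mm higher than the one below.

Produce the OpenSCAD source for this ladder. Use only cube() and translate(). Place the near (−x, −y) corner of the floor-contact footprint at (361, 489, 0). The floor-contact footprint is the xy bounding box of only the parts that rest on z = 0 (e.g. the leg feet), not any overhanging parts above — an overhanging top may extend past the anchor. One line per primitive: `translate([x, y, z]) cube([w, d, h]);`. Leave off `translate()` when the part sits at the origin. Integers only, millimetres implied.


translate([361, 489, 0]) cube([55, 67, 1936]);
translate([749, 489, 0]) cube([55, 67, 1936]);
translate([416, 489, 266]) cube([333, 67, 25]);
translate([416, 489, 552]) cube([333, 67, 25]);
translate([416, 489, 838]) cube([333, 67, 25]);
translate([416, 489, 1124]) cube([333, 67, 25]);
translate([416, 489, 1410]) cube([333, 67, 25]);
translate([416, 489, 1696]) cube([333, 67, 25]);


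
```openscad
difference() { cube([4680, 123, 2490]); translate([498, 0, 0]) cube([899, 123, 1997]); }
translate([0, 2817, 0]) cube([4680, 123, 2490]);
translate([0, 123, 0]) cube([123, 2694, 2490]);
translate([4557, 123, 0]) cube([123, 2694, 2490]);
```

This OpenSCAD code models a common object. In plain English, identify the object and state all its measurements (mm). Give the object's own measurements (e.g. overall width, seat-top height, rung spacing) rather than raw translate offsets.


A single room: four walls, each 2490 mm tall and 123 mm thick, enclosing an outside footprint 4680×2940 mm (x × y), no floor or roof. The front and back walls (−y and +y sides) run the full x-width; the side walls fit between their inner faces. A door opening 899 mm wide and 1997 mm tall is cut through the front wall from the floor up, its −x edge 498 mm from the wall's −x end.


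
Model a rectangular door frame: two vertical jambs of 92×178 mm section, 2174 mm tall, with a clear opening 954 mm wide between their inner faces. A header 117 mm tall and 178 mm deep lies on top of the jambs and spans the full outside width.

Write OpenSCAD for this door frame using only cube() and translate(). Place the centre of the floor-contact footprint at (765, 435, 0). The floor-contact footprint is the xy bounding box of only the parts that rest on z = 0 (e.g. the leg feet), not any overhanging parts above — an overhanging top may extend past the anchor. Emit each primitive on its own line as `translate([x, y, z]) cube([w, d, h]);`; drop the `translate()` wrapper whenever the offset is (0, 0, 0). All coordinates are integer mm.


translate([196, 346, 0]) cube([92, 178, 2174]);
translate([1242, 346, 0]) cube([92, 178, 2174]);
translate([196, 346, 2174]) cube([1138, 178, 117]);


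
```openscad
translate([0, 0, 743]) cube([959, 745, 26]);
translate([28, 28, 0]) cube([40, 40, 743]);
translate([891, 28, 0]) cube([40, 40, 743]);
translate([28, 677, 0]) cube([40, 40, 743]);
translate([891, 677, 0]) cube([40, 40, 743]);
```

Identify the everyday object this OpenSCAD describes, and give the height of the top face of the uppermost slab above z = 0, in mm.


A table. The table height is 769 mm.

A 959×745×26 slab sits at z = 743 on four 40 mm square posts — a table. The top surface is at 743 + 26 = 769 mm.


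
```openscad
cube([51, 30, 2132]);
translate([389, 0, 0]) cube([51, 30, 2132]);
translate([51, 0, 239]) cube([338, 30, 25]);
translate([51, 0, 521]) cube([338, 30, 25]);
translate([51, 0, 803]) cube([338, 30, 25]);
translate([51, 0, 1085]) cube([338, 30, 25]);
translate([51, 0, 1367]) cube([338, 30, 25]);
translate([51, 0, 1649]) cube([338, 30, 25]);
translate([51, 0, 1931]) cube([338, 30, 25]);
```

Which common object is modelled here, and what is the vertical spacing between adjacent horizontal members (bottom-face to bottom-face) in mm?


A ladder. The rung spacing is 282 mm.

Two tall 51×30 posts with 7 short bars between them — a ladder. Adjacent rungs sit at z = 239 and z = 521, so the spacing is 521 − 239 = 282 mm.


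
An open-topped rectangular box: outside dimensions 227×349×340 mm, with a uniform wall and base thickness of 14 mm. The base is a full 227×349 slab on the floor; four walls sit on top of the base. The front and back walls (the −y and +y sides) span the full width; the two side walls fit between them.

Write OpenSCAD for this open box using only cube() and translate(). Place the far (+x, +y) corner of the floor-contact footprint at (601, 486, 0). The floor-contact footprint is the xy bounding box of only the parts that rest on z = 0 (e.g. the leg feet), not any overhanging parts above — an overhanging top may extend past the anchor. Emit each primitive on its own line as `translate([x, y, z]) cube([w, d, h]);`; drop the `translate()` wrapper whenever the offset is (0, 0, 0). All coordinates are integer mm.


translate([374, 137, 0]) cube([227, 349, 14]);
translate([374, 137, 14]) cube([227, 14, 326]);
translate([374, 472, 14]) cube([227, 14, 326]);
translate([374, 151, 14]) cube([14, 321, 326]);
translate([587, 151, 14]) cube([14, 321, 326]);


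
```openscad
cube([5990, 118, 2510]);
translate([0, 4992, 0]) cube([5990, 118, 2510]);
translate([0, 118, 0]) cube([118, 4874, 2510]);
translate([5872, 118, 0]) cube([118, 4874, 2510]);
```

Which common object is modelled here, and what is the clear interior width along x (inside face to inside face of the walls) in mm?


A house (or room) frame. The interior width is 5754 mm.

Four 2510 mm walls enclosing a rectangle with no floor or roof — a room or house frame. Outside width is 5990 mm and wall thickness is 118 mm, so the interior width is 5990 − 2 × 118 = 5754 mm.


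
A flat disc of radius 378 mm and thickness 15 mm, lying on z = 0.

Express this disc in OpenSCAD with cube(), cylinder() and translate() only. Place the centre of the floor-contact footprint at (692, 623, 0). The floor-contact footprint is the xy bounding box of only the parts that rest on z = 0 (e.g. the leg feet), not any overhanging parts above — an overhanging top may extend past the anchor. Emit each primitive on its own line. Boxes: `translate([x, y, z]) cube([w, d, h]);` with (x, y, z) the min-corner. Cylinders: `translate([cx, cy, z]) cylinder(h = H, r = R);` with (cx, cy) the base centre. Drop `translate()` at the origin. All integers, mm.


translate([692, 623, 0]) cylinder(h = 15, r = 378);


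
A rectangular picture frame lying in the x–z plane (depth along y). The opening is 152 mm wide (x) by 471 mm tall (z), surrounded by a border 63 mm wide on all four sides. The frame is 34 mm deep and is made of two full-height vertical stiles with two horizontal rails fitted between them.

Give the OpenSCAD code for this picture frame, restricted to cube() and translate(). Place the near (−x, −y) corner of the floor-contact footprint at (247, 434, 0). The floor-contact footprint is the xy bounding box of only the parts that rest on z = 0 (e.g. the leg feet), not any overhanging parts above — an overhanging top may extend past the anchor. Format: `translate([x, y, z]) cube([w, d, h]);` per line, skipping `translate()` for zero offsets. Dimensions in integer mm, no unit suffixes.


translate([247, 434, 0]) cube([63, 34, 597]);
translate([462, 434, 0]) cube([63, 34, 597]);
translate([310, 434, 0]) cube([152, 34, 63]);
translate([310, 434, 534]) cube([152, 34, 63]);
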